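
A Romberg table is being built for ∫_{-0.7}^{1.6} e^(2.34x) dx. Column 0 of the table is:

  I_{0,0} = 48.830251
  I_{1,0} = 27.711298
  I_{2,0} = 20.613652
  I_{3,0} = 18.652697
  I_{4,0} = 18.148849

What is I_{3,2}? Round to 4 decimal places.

17.9825

Richardson extrapolation on the trapezoidal column (denominator 4−1=3):
I_{2,1} = 20.613652 + (20.613652 − 27.711298)/3 = 18.247770
I_{3,1} = 18.652697 + (18.652697 − 20.613652)/3 = 17.999045
I_{3,2} = (16·17.999045 − 18.247770) / 15 = 17.982463
(Column j=1 coincides with Simpson's rule on the same nodes.)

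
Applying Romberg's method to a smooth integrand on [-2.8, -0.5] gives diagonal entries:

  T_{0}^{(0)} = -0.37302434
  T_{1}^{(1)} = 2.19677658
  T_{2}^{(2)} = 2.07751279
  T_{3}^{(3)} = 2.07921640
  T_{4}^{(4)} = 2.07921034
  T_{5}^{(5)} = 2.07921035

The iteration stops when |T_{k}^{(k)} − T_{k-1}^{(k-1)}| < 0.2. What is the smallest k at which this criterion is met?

k = 2

|T_{1}^{(1)} − T_{0}^{(0)}| = 2.56980092 ≥ 0.2
|T_{2}^{(2)} − T_{1}^{(1)}| = 0.11926379 < 0.2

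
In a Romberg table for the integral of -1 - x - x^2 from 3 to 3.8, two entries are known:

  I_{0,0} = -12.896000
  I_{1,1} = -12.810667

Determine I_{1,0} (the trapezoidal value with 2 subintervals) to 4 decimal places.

From I_{1,1} = (4·I_{1,0} − I_{0,0})/3, solve for I_{1,0}:
4·I_{1,0} = 3·(-12.810667) + (-12.896000) = -51.328001
I_{1,0} = -12.832000

-12.8320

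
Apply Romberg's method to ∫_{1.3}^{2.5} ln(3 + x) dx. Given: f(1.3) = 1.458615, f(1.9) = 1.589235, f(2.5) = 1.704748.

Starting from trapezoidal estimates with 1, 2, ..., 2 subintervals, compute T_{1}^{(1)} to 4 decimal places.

1.9041

T_{0}^{(0)} (trapezoid, 1 panel, h=1.2000): 1.898018
T_{1}^{(0)} (trapezoid, 2 panels, h=0.6000): 1.902550
T_{1}^{(1)} = 1.902550 + (1.902550 − 1.898018)/3 = 1.904061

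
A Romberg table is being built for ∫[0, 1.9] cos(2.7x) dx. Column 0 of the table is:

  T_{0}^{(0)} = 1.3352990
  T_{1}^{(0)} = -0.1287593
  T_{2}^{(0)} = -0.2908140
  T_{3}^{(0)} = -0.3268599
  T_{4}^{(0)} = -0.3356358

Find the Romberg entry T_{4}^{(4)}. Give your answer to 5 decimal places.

Richardson extrapolation on the trapezoidal column (denominator 4−1=3):
T_{1}^{(1)} = -0.1287593 + (-0.1287593 − 1.3352990)/3 = -0.6167787
T_{2}^{(1)} = -0.2908140 + (-0.2908140 − (-0.1287593))/3 = -0.3448322
T_{3}^{(1)} = (4·(-0.3268599) − (-0.2908140)) / 3 = -0.3388752
T_{4}^{(1)} = (4·(-0.3356358) − (-0.3268599)) / 3 = -0.3385611
T_{2}^{(2)} = -0.3448322 + (-0.3448322 − (-0.6167787))/15 = -0.3267024
T_{3}^{(2)} = -0.3388752 + (-0.3388752 − (-0.3448322))/15 = -0.3384781
T_{4}^{(2)} = (16·(-0.3385611) − (-0.3388752)) / 15 = -0.3385402
T_{3}^{(3)} = -0.3384781 + (-0.3384781 − (-0.3267024))/63 = -0.3386650
T_{4}^{(3)} = -0.3385402 + (-0.3385402 − (-0.3384781))/63 = -0.3385412
T_{4}^{(4)} = (256·(-0.3385412) − (-0.3386650)) / 255 = -0.3385407

-0.33854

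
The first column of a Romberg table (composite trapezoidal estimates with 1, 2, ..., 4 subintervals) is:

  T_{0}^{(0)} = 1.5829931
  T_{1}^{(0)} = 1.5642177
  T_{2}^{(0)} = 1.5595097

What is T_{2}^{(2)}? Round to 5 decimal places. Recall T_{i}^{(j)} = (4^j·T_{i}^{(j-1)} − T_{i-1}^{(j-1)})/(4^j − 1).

Richardson extrapolation on the trapezoidal column (denominator 4−1=3):
T_{1}^{(1)} = 1.5642177 + (1.5642177 − 1.5829931)/3 = 1.5579592
T_{2}^{(1)} = 1.5595097 + (1.5595097 − 1.5642177)/3 = 1.5579404
T_{2}^{(2)} = (16·1.5579404 − 1.5579592) / 15 = 1.5579391
(Column j=1 coincides with Simpson's rule on the same nodes.)

1.55794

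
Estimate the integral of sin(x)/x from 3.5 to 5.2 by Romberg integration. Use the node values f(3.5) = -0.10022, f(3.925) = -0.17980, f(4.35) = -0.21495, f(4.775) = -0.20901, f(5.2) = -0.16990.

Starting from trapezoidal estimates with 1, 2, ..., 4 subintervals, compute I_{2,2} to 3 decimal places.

-0.319

I_{0,0} (trapezoid, 1 panel, h=1.7000): -0.22960
I_{1,0} (trapezoid, 2 panels, h=0.8500): -0.29751
I_{2,0} (trapezoid, 4 panels, h=0.4250): -0.31400
I_{1,1} = -0.29751 + (-0.29751 − (-0.22960))/3 = -0.32015
I_{2,1} = -0.31400 + (-0.31400 − (-0.29751))/3 = -0.31950
I_{2,2} = -0.31950 + (-0.31950 − (-0.32015))/15 = -0.31946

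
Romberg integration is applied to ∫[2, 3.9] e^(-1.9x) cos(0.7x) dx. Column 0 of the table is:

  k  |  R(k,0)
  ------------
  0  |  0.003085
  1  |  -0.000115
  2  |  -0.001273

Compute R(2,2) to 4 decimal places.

-0.0017

Richardson extrapolation on the trapezoidal column (denominator 4−1=3):
R(1,1) = -0.000115 + (-0.000115 − 0.003085)/3 = -0.001182
R(2,1) = -0.001273 + (-0.001273 − (-0.000115))/3 = -0.001659
R(2,2) = -0.001659 + (-0.001659 − (-0.001182))/15 = -0.001691
(Column j=1 coincides with Simpson's rule on the same nodes.)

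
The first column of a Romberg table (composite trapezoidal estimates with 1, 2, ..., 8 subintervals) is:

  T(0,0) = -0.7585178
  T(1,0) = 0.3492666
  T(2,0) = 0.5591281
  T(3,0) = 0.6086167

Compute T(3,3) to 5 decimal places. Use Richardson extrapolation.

0.62488

T(1,1) = (4·0.3492666 − (-0.7585178)) / 3 = 0.7185281
T(2,1) = (4·0.5591281 − 0.3492666) / 3 = 0.6290819
T(3,1) = 0.6086167 + (0.6086167 − 0.5591281)/3 = 0.6251129
T(2,2) = (16·0.6290819 − 0.7185281) / 15 = 0.6231188
T(3,2) = (16·0.6251129 − 0.6290819) / 15 = 0.6248483
T(3,3) = 0.6248483 + (0.6248483 − 0.6231188)/63 = 0.6248758
(Column j=1 coincides with Simpson's rule on the same nodes.)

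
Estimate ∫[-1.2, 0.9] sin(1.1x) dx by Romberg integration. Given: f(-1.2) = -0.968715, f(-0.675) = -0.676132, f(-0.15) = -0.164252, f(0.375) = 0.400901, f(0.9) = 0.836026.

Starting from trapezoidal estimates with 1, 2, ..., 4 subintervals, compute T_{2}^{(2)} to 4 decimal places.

T_{0}^{(0)} (trapezoid, 1 panel, h=2.1000): -0.139323
T_{1}^{(0)} (trapezoid, 2 panels, h=1.0500): -0.242126
T_{2}^{(0)} (trapezoid, 4 panels, h=0.5250): -0.265559
T_{1}^{(1)} = -0.242126 + (-0.242126 − (-0.139323))/3 = -0.276394
T_{2}^{(1)} = -0.265559 + (-0.265559 − (-0.242126))/3 = -0.273370
T_{2}^{(2)} = -0.273370 + (-0.273370 − (-0.276394))/15 = -0.273168

-0.2732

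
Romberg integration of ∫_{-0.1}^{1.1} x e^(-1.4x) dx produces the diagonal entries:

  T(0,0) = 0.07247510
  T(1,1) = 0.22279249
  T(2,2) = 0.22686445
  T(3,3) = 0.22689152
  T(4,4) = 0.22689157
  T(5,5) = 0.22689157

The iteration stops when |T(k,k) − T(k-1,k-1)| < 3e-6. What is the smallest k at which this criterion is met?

|T(1,1) − T(0,0)| = 0.15031739 ≥ 3e-6
|T(2,2) − T(1,1)| = 0.00407196 ≥ 3e-6
|T(3,3) − T(2,2)| = 0.00002707 ≥ 3e-6
|T(4,4) − T(3,3)| = 0.00000005 < 3e-6

k = 4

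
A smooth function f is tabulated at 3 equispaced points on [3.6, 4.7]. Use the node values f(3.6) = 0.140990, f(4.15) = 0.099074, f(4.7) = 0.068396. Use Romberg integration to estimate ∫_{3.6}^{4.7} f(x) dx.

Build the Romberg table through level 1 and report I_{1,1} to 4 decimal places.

0.1110

I_{0,0} (trapezoid, 1 panel, h=1.1000): 0.115162
I_{1,0} (trapezoid, 2 panels, h=0.5500): 0.112072
I_{1,1} = 0.112072 + (0.112072 − 0.115162)/3 = 0.111042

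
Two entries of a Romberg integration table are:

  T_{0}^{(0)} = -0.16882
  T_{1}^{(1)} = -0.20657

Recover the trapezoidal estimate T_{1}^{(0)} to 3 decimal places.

From T_{1}^{(1)} = (4·T_{1}^{(0)} − T_{0}^{(0)})/3, solve for T_{1}^{(0)}:
4·T_{1}^{(0)} = 3·(-0.20657) + (-0.16882) = -0.78853
T_{1}^{(0)} = -0.19713

-0.197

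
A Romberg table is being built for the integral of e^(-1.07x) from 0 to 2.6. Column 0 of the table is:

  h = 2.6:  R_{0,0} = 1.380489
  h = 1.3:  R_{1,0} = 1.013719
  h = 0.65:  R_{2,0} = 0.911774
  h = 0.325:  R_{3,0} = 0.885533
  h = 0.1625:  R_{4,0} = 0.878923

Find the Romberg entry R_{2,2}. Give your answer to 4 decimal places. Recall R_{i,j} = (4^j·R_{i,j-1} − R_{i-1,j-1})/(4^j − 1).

0.8769

Richardson extrapolation on the trapezoidal column (denominator 4−1=3):
R_{1,1} = 1.013719 + (1.013719 − 1.380489)/3 = 0.891462
R_{2,1} = 0.911774 + (0.911774 − 1.013719)/3 = 0.877792
R_{2,2} = (16·0.877792 − 0.891462) / 15 = 0.876881
(Column j=1 coincides with Simpson's rule on the same nodes.)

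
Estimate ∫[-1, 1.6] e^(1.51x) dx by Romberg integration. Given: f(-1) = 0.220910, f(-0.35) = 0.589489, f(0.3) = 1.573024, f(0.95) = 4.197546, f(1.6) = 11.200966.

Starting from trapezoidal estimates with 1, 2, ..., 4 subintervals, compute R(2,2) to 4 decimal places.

R(0,0) (trapezoid, 1 panel, h=2.6000): 14.848439
R(1,0) (trapezoid, 2 panels, h=1.3000): 9.469151
R(2,0) (trapezoid, 4 panels, h=0.6500): 7.846148
R(1,1) = 9.469151 + (9.469151 − 14.848439)/3 = 7.676055
R(2,1) = 7.846148 + (7.846148 − 9.469151)/3 = 7.305147
R(2,2) = 7.305147 + (7.305147 − 7.676055)/15 = 7.280420

7.2804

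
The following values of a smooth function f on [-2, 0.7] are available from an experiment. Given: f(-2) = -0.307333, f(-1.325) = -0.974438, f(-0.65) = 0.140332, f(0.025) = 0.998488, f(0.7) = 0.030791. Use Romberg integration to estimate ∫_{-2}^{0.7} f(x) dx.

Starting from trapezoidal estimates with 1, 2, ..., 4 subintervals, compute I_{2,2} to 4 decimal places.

0.0155

I_{0,0} (trapezoid, 1 panel, h=2.7000): -0.373332
I_{1,0} (trapezoid, 2 panels, h=1.3500): 0.002782
I_{2,0} (trapezoid, 4 panels, h=0.6750): 0.017625
I_{1,1} = 0.002782 + (0.002782 − (-0.373332))/3 = 0.128153
I_{2,1} = 0.017625 + (0.017625 − 0.002782)/3 = 0.022573
I_{2,2} = 0.022573 + (0.022573 − 0.128153)/15 = 0.015534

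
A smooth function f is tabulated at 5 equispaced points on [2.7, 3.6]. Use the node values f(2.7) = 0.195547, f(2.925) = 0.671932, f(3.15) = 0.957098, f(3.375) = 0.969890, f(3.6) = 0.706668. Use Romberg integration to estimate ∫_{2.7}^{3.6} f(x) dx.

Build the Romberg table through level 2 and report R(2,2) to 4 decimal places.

R(0,0) (trapezoid, 1 panel, h=0.9000): 0.405997
R(1,0) (trapezoid, 2 panels, h=0.4500): 0.633692
R(2,0) (trapezoid, 4 panels, h=0.2250): 0.686256
R(1,1) = 0.633692 + (0.633692 − 0.405997)/3 = 0.709590
R(2,1) = 0.686256 + (0.686256 − 0.633692)/3 = 0.703777
R(2,2) = 0.703777 + (0.703777 − 0.709590)/15 = 0.703389

0.7034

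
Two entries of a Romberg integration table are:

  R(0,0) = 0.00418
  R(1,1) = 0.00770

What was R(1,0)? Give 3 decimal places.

From R(1,1) = (4·R(1,0) − R(0,0))/3, solve for R(1,0):
4·R(1,0) = 3·0.00770 + 0.00418 = 0.02728
R(1,0) = 0.00682

0.007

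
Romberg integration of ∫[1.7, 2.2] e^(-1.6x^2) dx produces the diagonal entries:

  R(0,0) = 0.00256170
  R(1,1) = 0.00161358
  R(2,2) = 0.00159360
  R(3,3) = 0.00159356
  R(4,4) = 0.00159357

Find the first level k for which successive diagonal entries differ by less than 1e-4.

|R(1,1) − R(0,0)| = 0.00094812 ≥ 1e-4
|R(2,2) − R(1,1)| = 0.00001998 < 1e-4

k = 2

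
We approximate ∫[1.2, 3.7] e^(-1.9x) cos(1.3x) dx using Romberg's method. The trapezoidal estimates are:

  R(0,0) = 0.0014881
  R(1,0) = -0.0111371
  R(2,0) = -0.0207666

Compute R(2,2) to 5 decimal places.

-0.02455

Richardson extrapolation on the trapezoidal column (denominator 4−1=3):
R(1,1) = (4·(-0.0111371) − 0.0014881) / 3 = -0.0153455
R(2,1) = -0.0207666 + (-0.0207666 − (-0.0111371))/3 = -0.0239764
R(2,2) = (16·(-0.0239764) − (-0.0153455)) / 15 = -0.0245518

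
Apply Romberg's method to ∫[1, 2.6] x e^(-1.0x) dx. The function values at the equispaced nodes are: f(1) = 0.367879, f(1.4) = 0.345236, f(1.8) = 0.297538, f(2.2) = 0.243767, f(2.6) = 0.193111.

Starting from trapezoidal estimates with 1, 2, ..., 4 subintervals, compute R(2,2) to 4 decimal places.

R(0,0) (trapezoid, 1 panel, h=1.6000): 0.448792
R(1,0) (trapezoid, 2 panels, h=0.8000): 0.462426
R(2,0) (trapezoid, 4 panels, h=0.4000): 0.466814
R(1,1) = 0.462426 + (0.462426 − 0.448792)/3 = 0.466971
R(2,1) = 0.466814 + (0.466814 − 0.462426)/3 = 0.468277
R(2,2) = 0.468277 + (0.468277 − 0.466971)/15 = 0.468364

0.4684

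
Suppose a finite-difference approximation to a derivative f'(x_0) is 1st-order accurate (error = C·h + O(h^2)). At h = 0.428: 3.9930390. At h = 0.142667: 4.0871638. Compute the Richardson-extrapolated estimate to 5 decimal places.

4.13423

Extrapolated value = (3·A(h/3) − A(h)) / (3 − 1)
= (3·4.0871638 − 3.9930390) / 2
= 8.2684524 / 2 = 4.1342262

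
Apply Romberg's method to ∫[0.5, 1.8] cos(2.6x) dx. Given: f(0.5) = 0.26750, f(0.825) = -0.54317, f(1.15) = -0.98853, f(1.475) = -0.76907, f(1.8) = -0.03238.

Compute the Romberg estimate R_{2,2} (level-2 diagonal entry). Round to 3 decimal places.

R_{0,0} (trapezoid, 1 panel, h=1.3000): 0.15283
R_{1,0} (trapezoid, 2 panels, h=0.6500): -0.56613
R_{2,0} (trapezoid, 4 panels, h=0.3250): -0.70954
R_{1,1} = -0.56613 + (-0.56613 − 0.15283)/3 = -0.80578
R_{2,1} = -0.70954 + (-0.70954 − (-0.56613))/3 = -0.75734
R_{2,2} = -0.75734 + (-0.75734 − (-0.80578))/15 = -0.75411

-0.754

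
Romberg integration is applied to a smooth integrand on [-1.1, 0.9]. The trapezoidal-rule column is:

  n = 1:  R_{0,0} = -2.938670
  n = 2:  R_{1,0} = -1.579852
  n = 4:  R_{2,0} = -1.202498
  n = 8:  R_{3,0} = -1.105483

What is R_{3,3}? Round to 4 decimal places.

Richardson extrapolation on the trapezoidal column (denominator 4−1=3):
R_{1,1} = (4·(-1.579852) − (-2.938670)) / 3 = -1.126913
R_{2,1} = -1.202498 + (-1.202498 − (-1.579852))/3 = -1.076713
R_{3,1} = -1.105483 + (-1.105483 − (-1.202498))/3 = -1.073145
R_{2,2} = (16·(-1.076713) − (-1.126913)) / 15 = -1.073366
R_{3,2} = (16·(-1.073145) − (-1.076713)) / 15 = -1.072907
R_{3,3} = -1.072907 + (-1.072907 − (-1.073366))/63 = -1.072900

-1.0729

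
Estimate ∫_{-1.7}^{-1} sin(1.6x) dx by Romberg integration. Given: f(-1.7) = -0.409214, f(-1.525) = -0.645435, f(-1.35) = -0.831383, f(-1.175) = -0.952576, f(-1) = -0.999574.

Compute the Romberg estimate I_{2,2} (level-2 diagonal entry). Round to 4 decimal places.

-0.5520

I_{0,0} (trapezoid, 1 panel, h=0.7000): -0.493076
I_{1,0} (trapezoid, 2 panels, h=0.3500): -0.537522
I_{2,0} (trapezoid, 4 panels, h=0.1750): -0.548413
I_{1,1} = -0.537522 + (-0.537522 − (-0.493076))/3 = -0.552337
I_{2,1} = -0.548413 + (-0.548413 − (-0.537522))/3 = -0.552043
I_{2,2} = -0.552043 + (-0.552043 − (-0.552337))/15 = -0.552023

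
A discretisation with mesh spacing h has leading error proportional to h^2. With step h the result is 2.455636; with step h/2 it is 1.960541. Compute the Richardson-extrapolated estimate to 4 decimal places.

Extrapolated value = (4·A(h/2) − A(h)) / (4 − 1)
= (4·1.960541 − 2.455636) / 3
= 5.386528 / 3 = 1.795509

1.7955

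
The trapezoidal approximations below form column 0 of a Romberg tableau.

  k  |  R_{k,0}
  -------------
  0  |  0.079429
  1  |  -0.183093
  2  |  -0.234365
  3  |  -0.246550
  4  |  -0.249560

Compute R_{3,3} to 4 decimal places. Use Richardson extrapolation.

Richardson extrapolation on the trapezoidal column (denominator 4−1=3):
R_{1,1} = (4·(-0.183093) − 0.079429) / 3 = -0.270600
R_{2,1} = -0.234365 + (-0.234365 − (-0.183093))/3 = -0.251456
R_{3,1} = (4·(-0.246550) − (-0.234365)) / 3 = -0.250612
R_{2,2} = -0.251456 + (-0.251456 − (-0.270600))/15 = -0.250180
R_{3,2} = -0.250612 + (-0.250612 − (-0.251456))/15 = -0.250556
R_{3,3} = -0.250556 + (-0.250556 − (-0.250180))/63 = -0.250562

-0.2506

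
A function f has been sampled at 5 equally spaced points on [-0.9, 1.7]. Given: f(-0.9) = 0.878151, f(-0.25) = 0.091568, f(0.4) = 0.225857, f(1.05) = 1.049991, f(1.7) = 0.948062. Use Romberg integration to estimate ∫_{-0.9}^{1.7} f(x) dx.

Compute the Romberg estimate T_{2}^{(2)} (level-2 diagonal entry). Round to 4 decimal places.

1.5029

T_{0}^{(0)} (trapezoid, 1 panel, h=2.6000): 2.374077
T_{1}^{(0)} (trapezoid, 2 panels, h=1.3000): 1.480653
T_{2}^{(0)} (trapezoid, 4 panels, h=0.6500): 1.482340
T_{1}^{(1)} = 1.480653 + (1.480653 − 2.374077)/3 = 1.182845
T_{2}^{(1)} = 1.482340 + (1.482340 − 1.480653)/3 = 1.482902
T_{2}^{(2)} = 1.482902 + (1.482902 − 1.182845)/15 = 1.502906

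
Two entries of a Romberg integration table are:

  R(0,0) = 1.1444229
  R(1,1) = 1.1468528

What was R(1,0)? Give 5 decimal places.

From R(1,1) = (4·R(1,0) − R(0,0))/3, solve for R(1,0):
4·R(1,0) = 3·1.1468528 + 1.1444229 = 4.5849813
R(1,0) = 1.1462453

1.14625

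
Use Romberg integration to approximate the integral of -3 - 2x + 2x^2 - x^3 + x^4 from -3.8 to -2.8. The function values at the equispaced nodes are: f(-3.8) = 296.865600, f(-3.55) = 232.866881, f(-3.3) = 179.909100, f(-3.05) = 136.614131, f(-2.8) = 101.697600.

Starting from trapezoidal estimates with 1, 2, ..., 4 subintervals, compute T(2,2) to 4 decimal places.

186.3583

T(0,0) (trapezoid, 1 panel, h=1.0000): 199.281600
T(1,0) (trapezoid, 2 panels, h=0.5000): 189.595350
T(2,0) (trapezoid, 4 panels, h=0.2500): 187.167928
T(1,1) = 189.595350 + (189.595350 − 199.281600)/3 = 186.366600
T(2,1) = 187.167928 + (187.167928 − 189.595350)/3 = 186.358787
T(2,2) = 186.358787 + (186.358787 − 186.366600)/15 = 186.358266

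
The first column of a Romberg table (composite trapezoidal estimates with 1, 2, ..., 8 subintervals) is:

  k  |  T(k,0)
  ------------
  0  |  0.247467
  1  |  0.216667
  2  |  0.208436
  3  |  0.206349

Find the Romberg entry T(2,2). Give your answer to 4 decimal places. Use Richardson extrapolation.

0.2056

Richardson extrapolation on the trapezoidal column (denominator 4−1=3):
T(1,1) = (4·0.216667 − 0.247467) / 3 = 0.206400
T(2,1) = (4·0.208436 − 0.216667) / 3 = 0.205692
T(2,2) = 0.205692 + (0.205692 − 0.206400)/15 = 0.205645
(Column j=1 coincides with Simpson's rule on the same nodes.)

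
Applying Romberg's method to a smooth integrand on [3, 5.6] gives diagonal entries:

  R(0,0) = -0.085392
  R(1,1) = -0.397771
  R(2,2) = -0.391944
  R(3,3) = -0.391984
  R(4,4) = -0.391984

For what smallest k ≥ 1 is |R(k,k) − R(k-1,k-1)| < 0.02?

k = 2

|R(1,1) − R(0,0)| = 0.312379 ≥ 0.02
|R(2,2) − R(1,1)| = 0.005827 < 0.02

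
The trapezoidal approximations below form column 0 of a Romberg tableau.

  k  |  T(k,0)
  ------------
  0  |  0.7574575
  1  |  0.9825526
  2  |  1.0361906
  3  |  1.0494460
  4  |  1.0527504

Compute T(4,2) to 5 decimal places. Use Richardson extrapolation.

1.05385

Richardson extrapolation on the trapezoidal column (denominator 4−1=3):
T(3,1) = 1.0494460 + (1.0494460 − 1.0361906)/3 = 1.0538645
T(4,1) = (4·1.0527504 − 1.0494460) / 3 = 1.0538519
T(4,2) = (16·1.0538519 − 1.0538645) / 15 = 1.0538511
(Column j=1 coincides with Simpson's rule on the same nodes.)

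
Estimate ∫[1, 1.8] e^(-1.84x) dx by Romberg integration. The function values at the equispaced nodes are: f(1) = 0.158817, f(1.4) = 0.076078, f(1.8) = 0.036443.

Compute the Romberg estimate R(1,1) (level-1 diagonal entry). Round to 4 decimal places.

0.0666

R(0,0) (trapezoid, 1 panel, h=0.8000): 0.078104
R(1,0) (trapezoid, 2 panels, h=0.4000): 0.069483
R(1,1) = 0.069483 + (0.069483 − 0.078104)/3 = 0.066609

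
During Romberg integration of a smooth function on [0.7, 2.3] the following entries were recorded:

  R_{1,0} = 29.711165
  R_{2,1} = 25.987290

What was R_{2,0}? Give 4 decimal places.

From R_{2,1} = (4·R_{2,0} − R_{1,0})/3, solve for R_{2,0}:
4·R_{2,0} = 3·25.987290 + 29.711165 = 107.673035
R_{2,0} = 26.918259

26.9183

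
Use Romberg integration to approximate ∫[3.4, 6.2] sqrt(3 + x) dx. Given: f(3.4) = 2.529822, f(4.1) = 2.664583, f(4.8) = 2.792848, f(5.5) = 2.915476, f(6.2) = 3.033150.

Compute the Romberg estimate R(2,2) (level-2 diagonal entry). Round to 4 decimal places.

R(0,0) (trapezoid, 1 panel, h=2.8000): 7.788161
R(1,0) (trapezoid, 2 panels, h=1.4000): 7.804068
R(2,0) (trapezoid, 4 panels, h=0.7000): 7.808075
R(1,1) = 7.804068 + (7.804068 − 7.788161)/3 = 7.809370
R(2,1) = 7.808075 + (7.808075 − 7.804068)/3 = 7.809411
R(2,2) = 7.809411 + (7.809411 − 7.809370)/15 = 7.809414

7.8094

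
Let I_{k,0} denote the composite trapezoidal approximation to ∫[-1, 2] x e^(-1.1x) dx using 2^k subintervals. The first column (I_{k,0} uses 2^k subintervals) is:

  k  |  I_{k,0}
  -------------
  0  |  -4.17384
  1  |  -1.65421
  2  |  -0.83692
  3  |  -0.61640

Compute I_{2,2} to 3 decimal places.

-0.548

I_{1,1} = (4·(-1.65421) − (-4.17384)) / 3 = -0.81433
I_{2,1} = (4·(-0.83692) − (-1.65421)) / 3 = -0.56449
I_{2,2} = (16·(-0.56449) − (-0.81433)) / 15 = -0.54783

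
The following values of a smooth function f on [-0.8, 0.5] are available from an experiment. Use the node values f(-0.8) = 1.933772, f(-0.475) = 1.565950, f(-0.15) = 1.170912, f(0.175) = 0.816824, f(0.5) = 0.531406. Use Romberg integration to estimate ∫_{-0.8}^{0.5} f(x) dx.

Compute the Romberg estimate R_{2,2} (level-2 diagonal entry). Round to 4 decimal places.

R_{0,0} (trapezoid, 1 panel, h=1.3000): 1.602366
R_{1,0} (trapezoid, 2 panels, h=0.6500): 1.562276
R_{2,0} (trapezoid, 4 panels, h=0.3250): 1.555539
R_{1,1} = 1.562276 + (1.562276 − 1.602366)/3 = 1.548913
R_{2,1} = 1.555539 + (1.555539 − 1.562276)/3 = 1.553293
R_{2,2} = 1.553293 + (1.553293 − 1.548913)/15 = 1.553585

1.5536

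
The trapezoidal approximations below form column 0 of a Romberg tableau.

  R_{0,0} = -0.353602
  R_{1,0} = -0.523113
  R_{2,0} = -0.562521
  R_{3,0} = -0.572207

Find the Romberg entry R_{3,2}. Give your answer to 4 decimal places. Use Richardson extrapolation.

-0.5754

Richardson extrapolation on the trapezoidal column (denominator 4−1=3):
R_{2,1} = -0.562521 + (-0.562521 − (-0.523113))/3 = -0.575657
R_{3,1} = (4·(-0.572207) − (-0.562521)) / 3 = -0.575436
R_{3,2} = (16·(-0.575436) − (-0.575657)) / 15 = -0.575421
(Column j=1 coincides with Simpson's rule on the same nodes.)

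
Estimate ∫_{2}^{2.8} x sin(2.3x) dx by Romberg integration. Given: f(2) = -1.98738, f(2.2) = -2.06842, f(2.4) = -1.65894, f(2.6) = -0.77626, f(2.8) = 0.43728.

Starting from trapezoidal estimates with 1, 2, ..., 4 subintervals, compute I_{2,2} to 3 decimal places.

-1.083

I_{0,0} (trapezoid, 1 panel, h=0.8000): -0.62004
I_{1,0} (trapezoid, 2 panels, h=0.4000): -0.97360
I_{2,0} (trapezoid, 4 panels, h=0.2000): -1.05573
I_{1,1} = -0.97360 + (-0.97360 − (-0.62004))/3 = -1.09145
I_{2,1} = -1.05573 + (-1.05573 − (-0.97360))/3 = -1.08311
I_{2,2} = -1.08311 + (-1.08311 − (-1.09145))/15 = -1.08255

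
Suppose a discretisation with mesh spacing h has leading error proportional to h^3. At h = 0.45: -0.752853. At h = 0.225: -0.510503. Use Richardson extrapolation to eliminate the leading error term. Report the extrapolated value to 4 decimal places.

Extrapolated value = (8·A(h/2) − A(h)) / (8 − 1)
= (8·(-0.510503) − (-0.752853)) / 7
= -3.331171 / 7 = -0.475882

-0.4759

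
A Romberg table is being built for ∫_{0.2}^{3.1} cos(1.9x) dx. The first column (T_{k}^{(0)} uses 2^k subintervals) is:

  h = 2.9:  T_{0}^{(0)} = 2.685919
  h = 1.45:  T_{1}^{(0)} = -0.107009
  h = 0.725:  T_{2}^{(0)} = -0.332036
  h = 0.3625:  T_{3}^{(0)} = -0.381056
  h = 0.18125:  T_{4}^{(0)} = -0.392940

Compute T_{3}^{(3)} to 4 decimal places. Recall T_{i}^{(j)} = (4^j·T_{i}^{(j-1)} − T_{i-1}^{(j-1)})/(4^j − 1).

-0.3973

Richardson extrapolation on the trapezoidal column (denominator 4−1=3):
T_{1}^{(1)} = (4·(-0.107009) − 2.685919) / 3 = -1.037985
T_{2}^{(1)} = -0.332036 + (-0.332036 − (-0.107009))/3 = -0.407045
T_{3}^{(1)} = (4·(-0.381056) − (-0.332036)) / 3 = -0.397396
T_{2}^{(2)} = (16·(-0.407045) − (-1.037985)) / 15 = -0.364982
T_{3}^{(2)} = (16·(-0.397396) − (-0.407045)) / 15 = -0.396753
T_{3}^{(3)} = -0.396753 + (-0.396753 − (-0.364982))/63 = -0.397257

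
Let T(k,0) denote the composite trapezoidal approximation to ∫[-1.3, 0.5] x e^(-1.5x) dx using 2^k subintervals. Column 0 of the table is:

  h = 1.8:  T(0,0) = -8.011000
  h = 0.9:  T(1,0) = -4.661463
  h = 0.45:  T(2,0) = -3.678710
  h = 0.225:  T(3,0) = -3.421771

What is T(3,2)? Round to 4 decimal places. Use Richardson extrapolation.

-3.3351

Richardson extrapolation on the trapezoidal column (denominator 4−1=3):
T(2,1) = (4·(-3.678710) − (-4.661463)) / 3 = -3.351126
T(3,1) = -3.421771 + (-3.421771 − (-3.678710))/3 = -3.336125
T(3,2) = -3.336125 + (-3.336125 − (-3.351126))/15 = -3.335125
(Column j=1 coincides with Simpson's rule on the same nodes.)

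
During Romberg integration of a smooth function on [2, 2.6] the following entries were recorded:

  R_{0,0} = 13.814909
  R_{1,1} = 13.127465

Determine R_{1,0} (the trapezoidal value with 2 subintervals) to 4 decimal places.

From R_{1,1} = (4·R_{1,0} − R_{0,0})/3, solve for R_{1,0}:
4·R_{1,0} = 3·13.127465 + 13.814909 = 53.197304
R_{1,0} = 13.299326

13.2993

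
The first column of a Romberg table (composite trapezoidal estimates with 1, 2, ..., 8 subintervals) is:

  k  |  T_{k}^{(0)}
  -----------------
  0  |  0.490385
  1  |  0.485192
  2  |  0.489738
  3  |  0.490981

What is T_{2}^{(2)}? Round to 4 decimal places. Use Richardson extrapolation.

Richardson extrapolation on the trapezoidal column (denominator 4−1=3):
T_{1}^{(1)} = 0.485192 + (0.485192 − 0.490385)/3 = 0.483461
T_{2}^{(1)} = 0.489738 + (0.489738 − 0.485192)/3 = 0.491253
T_{2}^{(2)} = (16·0.491253 − 0.483461) / 15 = 0.491772
(Column j=1 coincides with Simpson's rule on the same nodes.)

0.4918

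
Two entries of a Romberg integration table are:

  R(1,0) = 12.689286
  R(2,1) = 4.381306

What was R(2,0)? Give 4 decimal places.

From R(2,1) = (4·R(2,0) − R(1,0))/3, solve for R(2,0):
4·R(2,0) = 3·4.381306 + 12.689286 = 25.833204
R(2,0) = 6.458301

6.4583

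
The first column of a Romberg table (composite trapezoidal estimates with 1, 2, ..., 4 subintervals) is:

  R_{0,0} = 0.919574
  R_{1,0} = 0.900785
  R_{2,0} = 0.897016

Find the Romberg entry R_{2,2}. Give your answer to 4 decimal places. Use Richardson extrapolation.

Richardson extrapolation on the trapezoidal column (denominator 4−1=3):
R_{1,1} = 0.900785 + (0.900785 − 0.919574)/3 = 0.894522
R_{2,1} = (4·0.897016 − 0.900785) / 3 = 0.895760
R_{2,2} = 0.895760 + (0.895760 − 0.894522)/15 = 0.895843

0.8958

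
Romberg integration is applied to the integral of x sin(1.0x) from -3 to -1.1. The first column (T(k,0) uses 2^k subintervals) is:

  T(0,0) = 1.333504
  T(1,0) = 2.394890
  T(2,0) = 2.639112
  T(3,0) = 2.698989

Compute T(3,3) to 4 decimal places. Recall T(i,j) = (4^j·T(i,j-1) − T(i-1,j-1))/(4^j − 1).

T(1,1) = (4·2.394890 − 1.333504) / 3 = 2.748685
T(2,1) = (4·2.639112 − 2.394890) / 3 = 2.720519
T(3,1) = (4·2.698989 − 2.639112) / 3 = 2.718948
T(2,2) = (16·2.720519 − 2.748685) / 15 = 2.718641
T(3,2) = (16·2.718948 − 2.720519) / 15 = 2.718843
T(3,3) = 2.718843 + (2.718843 − 2.718641)/63 = 2.718846

2.7188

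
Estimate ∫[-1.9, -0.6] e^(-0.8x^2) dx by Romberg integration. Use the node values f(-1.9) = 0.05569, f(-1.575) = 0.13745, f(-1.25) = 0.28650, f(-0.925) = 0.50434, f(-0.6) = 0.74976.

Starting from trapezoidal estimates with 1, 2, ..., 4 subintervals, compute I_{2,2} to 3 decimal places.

I_{0,0} (trapezoid, 1 panel, h=1.3000): 0.52354
I_{1,0} (trapezoid, 2 panels, h=0.6500): 0.44800
I_{2,0} (trapezoid, 4 panels, h=0.3250): 0.43258
I_{1,1} = 0.44800 + (0.44800 − 0.52354)/3 = 0.42282
I_{2,1} = 0.43258 + (0.43258 − 0.44800)/3 = 0.42744
I_{2,2} = 0.42744 + (0.42744 − 0.42282)/15 = 0.42775

0.428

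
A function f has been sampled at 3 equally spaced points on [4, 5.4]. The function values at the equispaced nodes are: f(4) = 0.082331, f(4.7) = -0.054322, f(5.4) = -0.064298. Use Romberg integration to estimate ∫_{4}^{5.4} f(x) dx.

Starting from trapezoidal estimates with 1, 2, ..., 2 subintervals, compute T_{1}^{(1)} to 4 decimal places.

T_{0}^{(0)} (trapezoid, 1 panel, h=1.4000): 0.012623
T_{1}^{(0)} (trapezoid, 2 panels, h=0.7000): -0.031714
T_{1}^{(1)} = -0.031714 + (-0.031714 − 0.012623)/3 = -0.046493

-0.0465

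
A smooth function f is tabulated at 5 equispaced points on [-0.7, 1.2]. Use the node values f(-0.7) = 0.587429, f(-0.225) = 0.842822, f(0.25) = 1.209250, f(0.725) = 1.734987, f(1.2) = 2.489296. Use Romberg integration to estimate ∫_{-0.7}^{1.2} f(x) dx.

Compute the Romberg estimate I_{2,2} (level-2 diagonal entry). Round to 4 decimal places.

I_{0,0} (trapezoid, 1 panel, h=1.9000): 2.922889
I_{1,0} (trapezoid, 2 panels, h=0.9500): 2.610232
I_{2,0} (trapezoid, 4 panels, h=0.4750): 2.529575
I_{1,1} = 2.610232 + (2.610232 − 2.922889)/3 = 2.506013
I_{2,1} = 2.529575 + (2.529575 − 2.610232)/3 = 2.502689
I_{2,2} = 2.502689 + (2.502689 − 2.506013)/15 = 2.502467

2.5025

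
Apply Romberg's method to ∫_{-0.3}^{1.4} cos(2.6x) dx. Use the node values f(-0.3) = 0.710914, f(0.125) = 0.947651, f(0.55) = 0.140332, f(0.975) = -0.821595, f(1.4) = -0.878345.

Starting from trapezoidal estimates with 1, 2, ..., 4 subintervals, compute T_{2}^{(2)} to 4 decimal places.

T_{0}^{(0)} (trapezoid, 1 panel, h=1.7000): -0.142316
T_{1}^{(0)} (trapezoid, 2 panels, h=0.8500): 0.048124
T_{2}^{(0)} (trapezoid, 4 panels, h=0.4250): 0.077636
T_{1}^{(1)} = 0.048124 + (0.048124 − (-0.142316))/3 = 0.111604
T_{2}^{(1)} = 0.077636 + (0.077636 − 0.048124)/3 = 0.087473
T_{2}^{(2)} = 0.087473 + (0.087473 − 0.111604)/15 = 0.085864

0.0859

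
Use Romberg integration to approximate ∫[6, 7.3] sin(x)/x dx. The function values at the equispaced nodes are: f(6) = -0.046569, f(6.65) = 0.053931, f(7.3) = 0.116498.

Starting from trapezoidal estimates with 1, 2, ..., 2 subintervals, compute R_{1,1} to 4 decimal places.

0.0619

R_{0,0} (trapezoid, 1 panel, h=1.3000): 0.045454
R_{1,0} (trapezoid, 2 panels, h=0.6500): 0.057782
R_{1,1} = 0.057782 + (0.057782 − 0.045454)/3 = 0.061891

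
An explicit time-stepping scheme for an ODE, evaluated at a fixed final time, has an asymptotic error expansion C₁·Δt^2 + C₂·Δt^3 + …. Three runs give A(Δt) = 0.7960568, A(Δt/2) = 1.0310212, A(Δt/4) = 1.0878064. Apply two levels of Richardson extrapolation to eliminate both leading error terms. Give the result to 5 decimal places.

1.10636

First eliminate the Δt^2 term (factor 2^2 = 4):
  B₁ = (4·1.0310212 − 0.7960568)/3 = 1.1093427
  B₂ = (4·1.0878064 − 1.0310212)/3 = 1.1067348
Then eliminate the Δt^3 term (factor 2^3 = 8):
  (8·1.1067348 − 1.1093427)/7 = 1.1063622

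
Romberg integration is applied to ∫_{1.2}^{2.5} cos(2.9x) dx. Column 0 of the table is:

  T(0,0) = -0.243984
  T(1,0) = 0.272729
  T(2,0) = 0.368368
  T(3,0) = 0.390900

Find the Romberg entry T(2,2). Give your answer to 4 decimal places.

0.3973

T(1,1) = 0.272729 + (0.272729 − (-0.243984))/3 = 0.444967
T(2,1) = 0.368368 + (0.368368 − 0.272729)/3 = 0.400248
T(2,2) = 0.400248 + (0.400248 − 0.444967)/15 = 0.397267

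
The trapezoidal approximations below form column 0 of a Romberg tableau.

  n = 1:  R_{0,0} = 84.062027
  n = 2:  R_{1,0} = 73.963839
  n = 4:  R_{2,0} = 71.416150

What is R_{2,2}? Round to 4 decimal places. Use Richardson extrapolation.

70.5649

Richardson extrapolation on the trapezoidal column (denominator 4−1=3):
R_{1,1} = (4·73.963839 − 84.062027) / 3 = 70.597776
R_{2,1} = (4·71.416150 − 73.963839) / 3 = 70.566920
R_{2,2} = 70.566920 + (70.566920 − 70.597776)/15 = 70.564863
(Column j=1 coincides with Simpson's rule on the same nodes.)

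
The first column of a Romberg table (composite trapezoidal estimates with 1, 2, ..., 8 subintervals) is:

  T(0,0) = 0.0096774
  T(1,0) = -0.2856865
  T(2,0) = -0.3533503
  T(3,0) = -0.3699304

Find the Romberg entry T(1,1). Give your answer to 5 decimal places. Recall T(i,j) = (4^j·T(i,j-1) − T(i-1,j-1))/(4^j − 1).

T(1,1) = (4·(-0.2856865) − 0.0096774) / 3 = -0.3841411
(Column j=1 coincides with Simpson's rule on the same nodes.)

-0.38414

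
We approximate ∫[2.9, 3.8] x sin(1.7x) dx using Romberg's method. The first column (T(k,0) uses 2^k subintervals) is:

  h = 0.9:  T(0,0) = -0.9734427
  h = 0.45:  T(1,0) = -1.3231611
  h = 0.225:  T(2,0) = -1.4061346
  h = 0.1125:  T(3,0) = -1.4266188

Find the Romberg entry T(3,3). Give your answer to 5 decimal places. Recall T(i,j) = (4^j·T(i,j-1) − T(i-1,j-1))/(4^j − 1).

-1.43342

T(1,1) = (4·(-1.3231611) − (-0.9734427)) / 3 = -1.4397339
T(2,1) = -1.4061346 + (-1.4061346 − (-1.3231611))/3 = -1.4337924
T(3,1) = (4·(-1.4266188) − (-1.4061346)) / 3 = -1.4334469
T(2,2) = -1.4337924 + (-1.4337924 − (-1.4397339))/15 = -1.4333963
T(3,2) = -1.4334469 + (-1.4334469 − (-1.4337924))/15 = -1.4334239
T(3,3) = (64·(-1.4334239) − (-1.4333963)) / 63 = -1.4334243
(Column j=1 coincides with Simpson's rule on the same nodes.)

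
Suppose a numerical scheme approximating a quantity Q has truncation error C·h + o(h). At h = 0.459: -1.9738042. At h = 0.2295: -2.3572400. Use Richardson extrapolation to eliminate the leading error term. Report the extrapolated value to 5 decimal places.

Extrapolated value = (2·A(h/2) − A(h)) / (2 − 1)
= (2·(-2.3572400) − (-1.9738042)) / 1
= -2.7406758 / 1 = -2.7406758

-2.74068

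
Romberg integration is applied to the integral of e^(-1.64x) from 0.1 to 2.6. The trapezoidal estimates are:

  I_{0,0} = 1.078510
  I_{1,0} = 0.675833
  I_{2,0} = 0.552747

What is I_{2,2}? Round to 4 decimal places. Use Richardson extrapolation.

0.5097

I_{1,1} = (4·0.675833 − 1.078510) / 3 = 0.541607
I_{2,1} = 0.552747 + (0.552747 − 0.675833)/3 = 0.511718
I_{2,2} = (16·0.511718 − 0.541607) / 15 = 0.509725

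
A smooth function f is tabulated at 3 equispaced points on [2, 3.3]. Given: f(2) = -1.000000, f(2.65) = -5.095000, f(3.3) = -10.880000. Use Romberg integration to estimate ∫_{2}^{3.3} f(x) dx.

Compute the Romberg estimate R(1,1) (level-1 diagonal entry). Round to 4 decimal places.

R(0,0) (trapezoid, 1 panel, h=1.3000): -7.722000
R(1,0) (trapezoid, 2 panels, h=0.6500): -7.172750
R(1,1) = -7.172750 + (-7.172750 − (-7.722000))/3 = -6.989667

-6.9897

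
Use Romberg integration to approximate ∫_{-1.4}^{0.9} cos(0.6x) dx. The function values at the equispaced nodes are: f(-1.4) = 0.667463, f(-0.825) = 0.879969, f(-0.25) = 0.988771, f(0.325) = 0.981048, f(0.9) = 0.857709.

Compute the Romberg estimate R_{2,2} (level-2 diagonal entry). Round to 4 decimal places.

R_{0,0} (trapezoid, 1 panel, h=2.3000): 1.753948
R_{1,0} (trapezoid, 2 panels, h=1.1500): 2.014061
R_{2,0} (trapezoid, 4 panels, h=0.5750): 2.077115
R_{1,1} = 2.014061 + (2.014061 − 1.753948)/3 = 2.100765
R_{2,1} = 2.077115 + (2.077115 − 2.014061)/3 = 2.098133
R_{2,2} = 2.098133 + (2.098133 − 2.100765)/15 = 2.097958

2.0980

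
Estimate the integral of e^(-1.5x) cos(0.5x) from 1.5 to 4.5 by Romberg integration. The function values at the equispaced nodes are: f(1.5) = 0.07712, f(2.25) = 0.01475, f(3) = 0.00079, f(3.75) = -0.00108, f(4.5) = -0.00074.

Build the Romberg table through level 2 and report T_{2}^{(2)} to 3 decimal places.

0.033

T_{0}^{(0)} (trapezoid, 1 panel, h=3.0000): 0.11457
T_{1}^{(0)} (trapezoid, 2 panels, h=1.5000): 0.05847
T_{2}^{(0)} (trapezoid, 4 panels, h=0.7500): 0.03949
T_{1}^{(1)} = 0.05847 + (0.05847 − 0.11457)/3 = 0.03977
T_{2}^{(1)} = 0.03949 + (0.03949 − 0.05847)/3 = 0.03316
T_{2}^{(2)} = 0.03316 + (0.03316 − 0.03977)/15 = 0.03272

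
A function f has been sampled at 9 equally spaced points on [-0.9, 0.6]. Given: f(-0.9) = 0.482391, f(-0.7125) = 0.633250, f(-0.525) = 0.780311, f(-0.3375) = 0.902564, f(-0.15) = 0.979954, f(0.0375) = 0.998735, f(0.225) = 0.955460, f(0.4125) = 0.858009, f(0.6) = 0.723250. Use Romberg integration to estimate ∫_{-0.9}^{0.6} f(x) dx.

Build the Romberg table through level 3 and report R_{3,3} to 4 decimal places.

1.2629

R_{0,0} (trapezoid, 1 panel, h=1.5000): 0.904231
R_{1,0} (trapezoid, 2 panels, h=0.7500): 1.187081
R_{2,0} (trapezoid, 4 panels, h=0.3750): 1.244455
R_{3,0} (trapezoid, 8 panels, h=0.1875): 1.258332
R_{1,1} = 1.187081 + (1.187081 − 0.904231)/3 = 1.281364
R_{2,1} = 1.244455 + (1.244455 − 1.187081)/3 = 1.263580
R_{3,1} = 1.258332 + (1.258332 − 1.244455)/3 = 1.262958
R_{2,2} = 1.263580 + (1.263580 − 1.281364)/15 = 1.262394
R_{3,2} = 1.262958 + (1.262958 − 1.263580)/15 = 1.262917
R_{3,3} = 1.262917 + (1.262917 − 1.262394)/63 = 1.262925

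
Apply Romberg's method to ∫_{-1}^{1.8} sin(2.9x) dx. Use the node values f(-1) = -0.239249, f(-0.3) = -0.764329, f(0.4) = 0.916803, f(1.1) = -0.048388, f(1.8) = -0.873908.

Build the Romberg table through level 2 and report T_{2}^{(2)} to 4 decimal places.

-0.7093

T_{0}^{(0)} (trapezoid, 1 panel, h=2.8000): -1.558420
T_{1}^{(0)} (trapezoid, 2 panels, h=1.4000): 0.504314
T_{2}^{(0)} (trapezoid, 4 panels, h=0.7000): -0.316745
T_{1}^{(1)} = 0.504314 + (0.504314 − (-1.558420))/3 = 1.191892
T_{2}^{(1)} = -0.316745 + (-0.316745 − 0.504314)/3 = -0.590431
T_{2}^{(2)} = -0.590431 + (-0.590431 − 1.191892)/15 = -0.709253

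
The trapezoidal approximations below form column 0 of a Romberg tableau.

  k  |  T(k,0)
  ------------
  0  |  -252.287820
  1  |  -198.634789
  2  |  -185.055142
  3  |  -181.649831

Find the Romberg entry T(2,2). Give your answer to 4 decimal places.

Richardson extrapolation on the trapezoidal column (denominator 4−1=3):
T(1,1) = -198.634789 + (-198.634789 − (-252.287820))/3 = -180.750445
T(2,1) = (4·(-185.055142) − (-198.634789)) / 3 = -180.528593
T(2,2) = -180.528593 + (-180.528593 − (-180.750445))/15 = -180.513803

-180.5138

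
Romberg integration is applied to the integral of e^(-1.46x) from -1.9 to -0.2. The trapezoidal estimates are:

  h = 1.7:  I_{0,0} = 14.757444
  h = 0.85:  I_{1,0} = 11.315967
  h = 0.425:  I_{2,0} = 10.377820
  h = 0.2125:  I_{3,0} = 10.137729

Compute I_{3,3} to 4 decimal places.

I_{1,1} = (4·11.315967 − 14.757444) / 3 = 10.168808
I_{2,1} = 10.377820 + (10.377820 − 11.315967)/3 = 10.065104
I_{3,1} = 10.137729 + (10.137729 − 10.377820)/3 = 10.057699
I_{2,2} = 10.065104 + (10.065104 − 10.168808)/15 = 10.058190
I_{3,2} = (16·10.057699 − 10.065104) / 15 = 10.057205
I_{3,3} = (64·10.057205 − 10.058190) / 63 = 10.057189

10.0572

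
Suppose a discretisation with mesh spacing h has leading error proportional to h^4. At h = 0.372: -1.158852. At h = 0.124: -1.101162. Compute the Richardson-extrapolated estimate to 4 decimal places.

Extrapolated value = (81·A(h/3) − A(h)) / (81 − 1)
= (81·(-1.101162) − (-1.158852)) / 80
= -88.035270 / 80 = -1.100441

-1.1004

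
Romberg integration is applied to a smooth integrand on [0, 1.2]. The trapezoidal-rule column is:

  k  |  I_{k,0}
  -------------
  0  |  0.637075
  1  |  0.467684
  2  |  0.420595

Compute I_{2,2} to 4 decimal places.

0.4045

I_{1,1} = 0.467684 + (0.467684 − 0.637075)/3 = 0.411220
I_{2,1} = 0.420595 + (0.420595 − 0.467684)/3 = 0.404899
I_{2,2} = 0.404899 + (0.404899 − 0.411220)/15 = 0.404478
(Column j=1 coincides with Simpson's rule on the same nodes.)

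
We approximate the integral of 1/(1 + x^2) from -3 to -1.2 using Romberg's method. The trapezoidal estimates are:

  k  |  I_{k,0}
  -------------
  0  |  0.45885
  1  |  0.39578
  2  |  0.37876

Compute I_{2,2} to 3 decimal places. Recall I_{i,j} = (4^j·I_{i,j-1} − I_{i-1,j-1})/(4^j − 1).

Richardson extrapolation on the trapezoidal column (denominator 4−1=3):
I_{1,1} = (4·0.39578 − 0.45885) / 3 = 0.37476
I_{2,1} = (4·0.37876 − 0.39578) / 3 = 0.37309
I_{2,2} = (16·0.37309 − 0.37476) / 15 = 0.37298

0.373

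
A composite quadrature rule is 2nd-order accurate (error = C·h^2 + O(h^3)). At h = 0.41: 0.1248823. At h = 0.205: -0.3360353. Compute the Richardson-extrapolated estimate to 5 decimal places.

The leading error scales as h^2; refining by a factor of 2 reduces it by 2^2 = 4.
Extrapolated value = (4·A(h/2) − A(h)) / (4 − 1)
= (4·(-0.3360353) − 0.1248823) / 3
= -1.4690235 / 3 = -0.4896745

-0.48967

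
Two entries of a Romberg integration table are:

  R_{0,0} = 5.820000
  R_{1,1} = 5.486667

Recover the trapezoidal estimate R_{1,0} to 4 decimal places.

5.5700

From R_{1,1} = (4·R_{1,0} − R_{0,0})/3, solve for R_{1,0}:
4·R_{1,0} = 3·5.486667 + 5.820000 = 22.280001
R_{1,0} = 5.570000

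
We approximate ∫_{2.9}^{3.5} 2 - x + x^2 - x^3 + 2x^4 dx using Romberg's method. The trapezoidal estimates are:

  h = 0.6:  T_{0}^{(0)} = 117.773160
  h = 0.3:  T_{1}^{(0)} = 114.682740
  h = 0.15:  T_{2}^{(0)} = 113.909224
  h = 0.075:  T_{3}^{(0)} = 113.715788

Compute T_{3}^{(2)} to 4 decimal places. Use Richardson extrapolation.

Richardson extrapolation on the trapezoidal column (denominator 4−1=3):
T_{2}^{(1)} = (4·113.909224 − 114.682740) / 3 = 113.651385
T_{3}^{(1)} = (4·113.715788 − 113.909224) / 3 = 113.651309
T_{3}^{(2)} = (16·113.651309 − 113.651385) / 15 = 113.651304

113.6513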